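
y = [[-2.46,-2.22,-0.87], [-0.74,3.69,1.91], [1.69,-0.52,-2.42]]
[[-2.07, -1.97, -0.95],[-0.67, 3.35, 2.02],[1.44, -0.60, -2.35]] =y @ [[0.85, -0.01, -0.00], [-0.01, 0.88, 0.05], [-0.00, 0.05, 0.96]]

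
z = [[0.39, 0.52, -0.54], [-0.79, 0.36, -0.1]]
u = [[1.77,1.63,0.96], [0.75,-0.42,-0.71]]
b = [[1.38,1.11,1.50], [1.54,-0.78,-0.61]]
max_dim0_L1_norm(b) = 2.92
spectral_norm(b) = 2.33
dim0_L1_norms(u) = [2.52, 2.05, 1.67]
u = z + b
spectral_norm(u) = 2.59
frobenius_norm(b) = 2.96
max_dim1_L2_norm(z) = 0.87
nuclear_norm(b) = 4.15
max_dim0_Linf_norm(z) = 0.79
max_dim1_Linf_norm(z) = 0.79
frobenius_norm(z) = 1.22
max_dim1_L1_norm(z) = 1.45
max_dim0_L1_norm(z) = 1.18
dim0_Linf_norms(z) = [0.79, 0.52, 0.54]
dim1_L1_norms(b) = [3.99, 2.93]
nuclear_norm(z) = 1.72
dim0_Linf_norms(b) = [1.54, 1.11, 1.5]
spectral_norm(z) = 0.90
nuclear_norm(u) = 3.71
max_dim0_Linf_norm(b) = 1.54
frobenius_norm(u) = 2.82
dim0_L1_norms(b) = [2.92, 1.89, 2.11]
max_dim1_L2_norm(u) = 2.59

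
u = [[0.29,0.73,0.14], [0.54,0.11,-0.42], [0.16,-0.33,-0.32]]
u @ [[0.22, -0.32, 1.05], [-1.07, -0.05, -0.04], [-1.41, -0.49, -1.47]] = [[-0.91, -0.20, 0.07], [0.59, 0.03, 1.18], [0.84, 0.12, 0.65]]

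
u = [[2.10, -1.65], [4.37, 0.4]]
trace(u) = 2.50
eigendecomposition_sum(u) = [[1.05+1.07j, (-0.82+0.4j)], [2.18-1.07j, 0.20+1.48j]] + [[1.05-1.07j, -0.82-0.40j], [2.18+1.07j, 0.20-1.48j]]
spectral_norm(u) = 4.86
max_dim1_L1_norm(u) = 4.77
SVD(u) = [[-0.46, -0.89], [-0.89, 0.46]] @ diag([4.863009831064689, 1.6554562461654443]) @ [[-1.00,0.08],[0.08,1.00]]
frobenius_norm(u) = 5.14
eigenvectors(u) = [[0.17+0.50j, 0.17-0.50j], [0.85+0.00j, 0.85-0.00j]]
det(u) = 8.05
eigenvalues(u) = [(1.25+2.55j), (1.25-2.55j)]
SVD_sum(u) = [[2.22, -0.18], [4.31, -0.36]] + [[-0.12, -1.47], [0.06, 0.76]]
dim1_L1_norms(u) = [3.75, 4.77]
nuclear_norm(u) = 6.52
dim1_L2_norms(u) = [2.67, 4.39]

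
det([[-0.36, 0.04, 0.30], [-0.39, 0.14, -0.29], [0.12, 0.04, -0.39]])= -0.002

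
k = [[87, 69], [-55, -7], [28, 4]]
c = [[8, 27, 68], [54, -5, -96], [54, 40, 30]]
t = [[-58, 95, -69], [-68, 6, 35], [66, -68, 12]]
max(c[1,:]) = 54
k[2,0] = 28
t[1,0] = -68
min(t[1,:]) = -68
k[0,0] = 87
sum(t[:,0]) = -60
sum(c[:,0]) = 116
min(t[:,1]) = -68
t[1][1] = 6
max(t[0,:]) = 95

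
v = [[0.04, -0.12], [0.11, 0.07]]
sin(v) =[[0.04, -0.12], [0.11, 0.07]]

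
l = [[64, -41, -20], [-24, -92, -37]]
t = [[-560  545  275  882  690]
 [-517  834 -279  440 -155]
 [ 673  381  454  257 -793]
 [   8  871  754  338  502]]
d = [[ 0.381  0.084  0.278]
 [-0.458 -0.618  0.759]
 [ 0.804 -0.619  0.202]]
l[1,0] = -24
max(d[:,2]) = 0.759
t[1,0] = -517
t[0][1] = 545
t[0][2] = 275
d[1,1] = -0.618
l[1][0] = -24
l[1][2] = -37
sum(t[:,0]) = -396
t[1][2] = -279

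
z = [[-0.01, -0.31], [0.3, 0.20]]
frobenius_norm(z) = 0.48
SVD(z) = [[0.61,-0.79],[-0.79,-0.61]] @ diag([0.4245716371074089, 0.21433367669112255]) @ [[-0.57, -0.82], [-0.82, 0.57]]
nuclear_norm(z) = 0.64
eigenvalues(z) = [(0.1+0.29j), (0.1-0.29j)]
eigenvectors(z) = [[(0.71+0j), (0.71-0j)], [(-0.24-0.66j), -0.24+0.66j]]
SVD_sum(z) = [[-0.15, -0.21], [0.19, 0.28]] + [[0.14,  -0.10],[0.11,  -0.08]]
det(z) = 0.09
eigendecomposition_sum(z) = [[-0.01+0.16j, -0.16+0.05j], [0.15-0.05j, 0.10+0.13j]] + [[-0.01-0.16j, -0.16-0.05j],  [(0.15+0.05j), 0.10-0.13j]]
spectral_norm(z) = 0.42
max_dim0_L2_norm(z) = 0.37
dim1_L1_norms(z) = [0.32, 0.5]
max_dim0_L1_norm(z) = 0.51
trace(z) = 0.19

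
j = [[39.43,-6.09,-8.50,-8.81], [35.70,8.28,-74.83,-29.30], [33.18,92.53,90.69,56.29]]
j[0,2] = -8.5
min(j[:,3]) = -29.3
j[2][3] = 56.29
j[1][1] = 8.28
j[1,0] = 35.7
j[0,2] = -8.5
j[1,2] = -74.83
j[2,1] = 92.53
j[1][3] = -29.3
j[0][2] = -8.5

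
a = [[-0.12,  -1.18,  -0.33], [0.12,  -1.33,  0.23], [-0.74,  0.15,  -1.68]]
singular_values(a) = [1.91, 1.76, 0.01]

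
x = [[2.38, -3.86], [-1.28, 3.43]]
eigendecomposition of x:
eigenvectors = [[-0.91, 0.81],[-0.41, -0.59]]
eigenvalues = [0.62, 5.19]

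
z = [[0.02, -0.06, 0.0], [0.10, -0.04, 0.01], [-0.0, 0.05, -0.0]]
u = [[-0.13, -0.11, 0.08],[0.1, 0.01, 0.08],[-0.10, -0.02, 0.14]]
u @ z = [[-0.01, 0.02, -0.00], [0.0, -0.0, 0.0], [-0.0, 0.01, -0.00]]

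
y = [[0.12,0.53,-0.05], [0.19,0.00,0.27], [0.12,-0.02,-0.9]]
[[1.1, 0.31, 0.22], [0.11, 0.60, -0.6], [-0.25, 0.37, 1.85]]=y @ [[0.20,  3.14,  -0.18], [2.05,  -0.13,  0.25], [0.26,  0.01,  -2.09]]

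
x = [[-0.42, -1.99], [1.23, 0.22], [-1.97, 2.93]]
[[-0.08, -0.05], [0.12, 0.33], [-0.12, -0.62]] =x @ [[0.09, 0.27], [0.02, -0.03]]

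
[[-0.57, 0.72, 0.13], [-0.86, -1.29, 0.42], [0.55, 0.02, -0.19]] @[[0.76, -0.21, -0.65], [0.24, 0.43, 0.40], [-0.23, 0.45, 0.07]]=[[-0.29, 0.49, 0.67],[-1.06, -0.19, 0.07],[0.47, -0.19, -0.36]]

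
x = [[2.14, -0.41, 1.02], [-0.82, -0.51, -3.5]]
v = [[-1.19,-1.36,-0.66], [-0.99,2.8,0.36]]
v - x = [[-3.33, -0.95, -1.68], [-0.17, 3.31, 3.86]]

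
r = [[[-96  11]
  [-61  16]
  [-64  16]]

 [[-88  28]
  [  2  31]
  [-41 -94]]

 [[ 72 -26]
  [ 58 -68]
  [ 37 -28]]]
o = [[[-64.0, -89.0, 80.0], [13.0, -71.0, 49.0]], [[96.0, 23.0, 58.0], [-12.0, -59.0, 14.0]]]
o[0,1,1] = -71.0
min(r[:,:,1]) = -94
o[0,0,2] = 80.0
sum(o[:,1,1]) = -130.0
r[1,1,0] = 2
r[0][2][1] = 16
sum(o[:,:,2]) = 201.0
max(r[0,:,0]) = -61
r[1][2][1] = -94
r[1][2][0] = -41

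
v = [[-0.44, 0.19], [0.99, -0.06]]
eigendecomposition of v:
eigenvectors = [[-0.56, -0.28],[0.83, -0.96]]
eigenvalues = [-0.72, 0.22]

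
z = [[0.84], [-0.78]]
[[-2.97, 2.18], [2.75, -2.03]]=z@[[-3.53, 2.60]]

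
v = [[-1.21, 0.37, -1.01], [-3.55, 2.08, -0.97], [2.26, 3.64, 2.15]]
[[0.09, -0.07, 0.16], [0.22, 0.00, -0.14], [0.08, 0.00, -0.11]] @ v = [[0.50,0.47,0.32], [-0.58,-0.43,-0.52], [-0.35,-0.37,-0.32]]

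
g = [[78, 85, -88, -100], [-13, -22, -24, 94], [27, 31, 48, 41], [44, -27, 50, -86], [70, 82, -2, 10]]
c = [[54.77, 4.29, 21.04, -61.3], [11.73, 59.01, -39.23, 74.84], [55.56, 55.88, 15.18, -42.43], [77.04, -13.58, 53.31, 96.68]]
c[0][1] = 4.29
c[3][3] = 96.68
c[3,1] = -13.58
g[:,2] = [-88, -24, 48, 50, -2]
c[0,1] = 4.29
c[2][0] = 55.56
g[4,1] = 82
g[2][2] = 48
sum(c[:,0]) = 199.10000000000002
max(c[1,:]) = 74.84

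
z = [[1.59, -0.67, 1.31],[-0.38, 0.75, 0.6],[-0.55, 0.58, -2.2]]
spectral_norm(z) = 3.04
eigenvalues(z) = [1.67, 0.6, -2.13]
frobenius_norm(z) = 3.35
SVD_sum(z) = [[0.98, -0.57, 1.70], [0.05, -0.03, 0.09], [-1.08, 0.63, -1.88]] + [[0.45, -0.34, -0.37], [-0.64, 0.48, 0.53], [0.37, -0.28, -0.31]] + [[0.17, 0.24, -0.02], [0.21, 0.30, -0.02], [0.16, 0.23, -0.02]]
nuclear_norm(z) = 4.88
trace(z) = 0.14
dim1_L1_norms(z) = [3.57, 1.73, 3.33]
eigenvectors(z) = [[-0.86,0.48,-0.36],  [0.48,0.87,-0.24],  [0.19,0.09,0.90]]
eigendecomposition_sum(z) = [[1.32, -0.75, 0.33], [-0.74, 0.42, -0.19], [-0.3, 0.17, -0.07]] + [[0.16, 0.23, 0.12], [0.29, 0.42, 0.23], [0.03, 0.04, 0.02]] + [[0.11, -0.15, 0.86], [0.07, -0.1, 0.56], [-0.28, 0.37, -2.15]]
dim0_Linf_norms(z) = [1.59, 0.75, 2.2]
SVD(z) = [[-0.67,0.52,0.53], [-0.03,-0.74,0.67], [0.74,0.43,0.51]] @ diag([3.0429608335395275, 1.2979293621449703, 0.5428339860642252]) @ [[-0.48, 0.28, -0.83], [0.67, -0.5, -0.55], [0.57, 0.82, -0.05]]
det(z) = -2.14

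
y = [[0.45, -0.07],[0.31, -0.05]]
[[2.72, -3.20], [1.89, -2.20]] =y @[[4.85, -7.72], [-7.69, -3.86]]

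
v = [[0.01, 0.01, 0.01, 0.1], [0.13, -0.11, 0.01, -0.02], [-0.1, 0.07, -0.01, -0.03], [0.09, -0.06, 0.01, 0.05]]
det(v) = -0.00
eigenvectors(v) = [[(0.22+0j), (-0.59+0j), -0.22+0.36j, (-0.22-0.36j)], [(-0.8+0j), (-0.28+0j), -0.35+0.46j, -0.35-0.46j], [0.45+0.00j, 0.49+0.00j, -0.68+0.00j, (-0.68-0j)], [(-0.34+0j), (-0.58+0j), 0.12-0.09j, (0.12+0.09j)]]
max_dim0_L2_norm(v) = 0.19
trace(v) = -0.06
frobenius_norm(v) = 0.26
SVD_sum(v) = [[0.01, -0.01, 0.0, 0.0],[0.13, -0.10, 0.01, 0.02],[-0.1, 0.07, -0.01, -0.02],[0.09, -0.07, 0.01, 0.02]] + [[-0.00,0.02,0.01,0.1],[0.00,-0.01,-0.00,-0.04],[0.00,-0.0,-0.00,-0.01],[-0.00,0.01,0.0,0.03]] + [[-0.0, -0.0, 0.00, 0.0], [-0.0, -0.00, 0.0, 0.0], [-0.0, -0.0, 0.0, 0.00], [0.0, 0.00, -0.0, -0.0]] + [[0.0, 0.0, 0.00, -0.00], [0.00, 0.0, 0.0, -0.0], [-0.00, -0.00, -0.00, 0.0], [-0.00, -0.0, -0.00, 0.00]]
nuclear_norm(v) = 0.36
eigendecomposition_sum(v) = [[(-0.03-0j), (0.03-0j), (-0+0j), (0.02-0j)], [(0.11+0j), -0.10+0.00j, 0.00-0.00j, -0.06+0.00j], [(-0.06-0j), 0.06-0.00j, -0.00+0.00j, (0.04-0j)], [0.05+0.00j, -0.04+0.00j, 0.00-0.00j, (-0.03+0j)]] + [[0.04-0.00j, -0.02-0.00j, (0.01+0j), (0.08+0j)],[0.02-0.00j, (-0.01-0j), 0.00+0.00j, (0.04+0j)],[-0.04+0.00j, 0.01+0.00j, (-0.01+0j), -0.07-0.00j],[(0.04-0j), (-0.02-0j), 0.01+0.00j, 0.08+0.00j]] + [[(-0+0j), (-0+0j), 0j, 0j],[-0.00+0.00j, -0.00+0.00j, 0.00+0.00j, 0.00+0.00j],[(-0-0j), (-0-0j), -0.00+0.00j, 0j],[0.00+0.00j, 0.00-0.00j, -0.00-0.00j, -0.00-0.00j]] + [[-0.00-0.00j, (-0-0j), 0.00-0.00j, -0j],[-0.00-0.00j, (-0-0j), -0j, 0.00-0.00j],[(-0+0j), (-0+0j), -0.00-0.00j, -0j],[0.00-0.00j, 0j, -0.00+0.00j, -0.00+0.00j]]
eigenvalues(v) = [(-0.16+0j), (0.1+0j), (-0+0j), (-0-0j)]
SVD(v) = [[-0.07, 0.86, -0.46, -0.19], [-0.70, -0.38, -0.61, -0.03], [0.53, -0.12, -0.56, 0.62], [-0.48, 0.3, 0.33, 0.76]] @ diag([0.23785724469403832, 0.11577901000494516, 0.004254777510757705, 0.001024137280418014]) @ [[-0.79, 0.6, -0.07, -0.14], [-0.02, 0.21, 0.08, 0.97], [0.58, 0.70, -0.41, -0.11], [-0.20, -0.34, -0.91, 0.14]]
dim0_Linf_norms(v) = [0.13, 0.11, 0.01, 0.1]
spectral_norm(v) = 0.24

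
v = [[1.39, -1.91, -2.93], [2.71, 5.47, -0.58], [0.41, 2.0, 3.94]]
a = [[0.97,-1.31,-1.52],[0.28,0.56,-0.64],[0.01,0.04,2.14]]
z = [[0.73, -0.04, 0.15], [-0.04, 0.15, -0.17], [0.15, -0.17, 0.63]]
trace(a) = 3.67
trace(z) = 1.51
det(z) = 0.05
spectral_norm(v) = 6.78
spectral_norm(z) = 0.86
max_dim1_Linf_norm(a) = 2.14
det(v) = 43.11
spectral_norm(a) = 2.88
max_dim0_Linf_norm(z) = 0.73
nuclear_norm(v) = 12.96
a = z @ v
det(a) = 1.97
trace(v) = 10.80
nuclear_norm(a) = 4.73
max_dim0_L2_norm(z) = 0.75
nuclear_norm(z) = 1.51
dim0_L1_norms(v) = [4.51, 9.38, 7.45]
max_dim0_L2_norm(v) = 6.13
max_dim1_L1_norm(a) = 3.8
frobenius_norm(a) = 3.22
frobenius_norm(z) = 1.03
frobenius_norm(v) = 8.45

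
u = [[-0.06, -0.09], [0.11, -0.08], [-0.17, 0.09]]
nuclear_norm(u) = 0.34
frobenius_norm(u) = 0.26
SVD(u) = [[-0.03, -0.99],  [0.57, -0.14],  [-0.82, -0.06]] @ diag([0.23514972084960603, 0.10910824342987278]) @ [[0.87, -0.5], [0.50, 0.87]]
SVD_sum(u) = [[-0.01, 0.0], [0.12, -0.07], [-0.17, 0.10]] + [[-0.05, -0.09],[-0.01, -0.01],[-0.00, -0.01]]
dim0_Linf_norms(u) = [0.17, 0.09]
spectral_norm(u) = 0.24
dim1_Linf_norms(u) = [0.09, 0.11, 0.17]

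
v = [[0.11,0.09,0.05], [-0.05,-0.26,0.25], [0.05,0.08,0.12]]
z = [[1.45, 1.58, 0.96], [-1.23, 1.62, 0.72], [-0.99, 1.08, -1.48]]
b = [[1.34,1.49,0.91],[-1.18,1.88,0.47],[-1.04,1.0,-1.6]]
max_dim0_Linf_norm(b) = 1.88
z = v + b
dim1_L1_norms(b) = [3.74, 3.53, 3.64]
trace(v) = -0.03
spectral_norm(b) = 2.71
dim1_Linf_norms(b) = [1.49, 1.88, 1.6]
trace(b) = 1.62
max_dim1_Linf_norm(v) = 0.26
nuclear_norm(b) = 6.29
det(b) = -7.50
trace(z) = 1.59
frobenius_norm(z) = 3.81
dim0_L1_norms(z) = [3.67, 4.28, 3.16]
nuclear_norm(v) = 0.62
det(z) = -8.34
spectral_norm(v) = 0.37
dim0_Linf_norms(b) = [1.34, 1.88, 1.6]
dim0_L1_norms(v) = [0.21, 0.43, 0.42]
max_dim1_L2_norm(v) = 0.36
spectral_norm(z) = 2.58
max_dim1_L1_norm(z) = 3.99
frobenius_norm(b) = 3.83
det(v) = -0.00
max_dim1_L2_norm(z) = 2.35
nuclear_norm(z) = 6.36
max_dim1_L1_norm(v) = 0.56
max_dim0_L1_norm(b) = 4.37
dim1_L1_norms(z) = [3.99, 3.57, 3.55]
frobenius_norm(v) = 0.42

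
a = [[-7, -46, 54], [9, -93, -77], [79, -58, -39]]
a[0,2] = 54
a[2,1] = -58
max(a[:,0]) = 79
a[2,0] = 79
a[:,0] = [-7, 9, 79]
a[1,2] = -77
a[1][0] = 9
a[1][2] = -77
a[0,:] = [-7, -46, 54]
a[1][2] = -77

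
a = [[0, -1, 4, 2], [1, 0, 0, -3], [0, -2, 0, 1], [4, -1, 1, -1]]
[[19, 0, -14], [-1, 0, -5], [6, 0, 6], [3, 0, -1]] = a@[[-1, 0, 1], [-3, 0, -2], [4, 0, -5], [0, 0, 2]]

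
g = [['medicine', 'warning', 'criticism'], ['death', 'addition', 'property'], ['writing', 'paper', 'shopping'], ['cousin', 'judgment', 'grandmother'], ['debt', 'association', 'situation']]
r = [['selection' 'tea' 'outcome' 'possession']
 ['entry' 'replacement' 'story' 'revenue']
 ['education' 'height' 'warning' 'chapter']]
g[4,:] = ['debt', 'association', 'situation']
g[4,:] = ['debt', 'association', 'situation']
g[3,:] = ['cousin', 'judgment', 'grandmother']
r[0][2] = 'outcome'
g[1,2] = 'property'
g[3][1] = 'judgment'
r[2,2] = 'warning'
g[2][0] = 'writing'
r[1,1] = 'replacement'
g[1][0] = 'death'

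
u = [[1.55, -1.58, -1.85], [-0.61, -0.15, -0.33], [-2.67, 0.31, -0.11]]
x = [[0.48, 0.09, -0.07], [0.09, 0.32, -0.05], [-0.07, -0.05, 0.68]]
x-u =[[-1.07, 1.67, 1.78], [0.70, 0.47, 0.28], [2.60, -0.36, 0.79]]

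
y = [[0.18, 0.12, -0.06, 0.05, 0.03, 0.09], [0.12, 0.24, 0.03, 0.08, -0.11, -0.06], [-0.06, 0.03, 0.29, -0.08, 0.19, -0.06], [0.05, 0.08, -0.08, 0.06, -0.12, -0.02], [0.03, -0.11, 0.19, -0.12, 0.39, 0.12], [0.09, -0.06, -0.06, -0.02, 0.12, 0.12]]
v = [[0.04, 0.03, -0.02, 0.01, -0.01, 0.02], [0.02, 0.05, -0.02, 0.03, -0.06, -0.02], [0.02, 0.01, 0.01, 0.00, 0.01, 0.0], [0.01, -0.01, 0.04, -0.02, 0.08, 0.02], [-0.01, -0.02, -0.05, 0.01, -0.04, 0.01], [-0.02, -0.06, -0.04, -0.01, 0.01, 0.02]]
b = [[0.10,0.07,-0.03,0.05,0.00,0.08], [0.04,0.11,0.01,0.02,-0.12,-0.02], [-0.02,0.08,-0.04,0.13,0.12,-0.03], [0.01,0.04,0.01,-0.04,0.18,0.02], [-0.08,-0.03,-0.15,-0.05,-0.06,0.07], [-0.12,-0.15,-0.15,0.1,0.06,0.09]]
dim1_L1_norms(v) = [0.13, 0.2, 0.05, 0.18, 0.14, 0.16]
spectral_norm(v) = 0.14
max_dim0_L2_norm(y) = 0.48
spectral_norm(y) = 0.62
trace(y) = 1.28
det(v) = 0.00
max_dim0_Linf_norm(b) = 0.18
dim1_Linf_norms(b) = [0.1, 0.12, 0.13, 0.18, 0.15, 0.15]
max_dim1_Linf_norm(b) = 0.18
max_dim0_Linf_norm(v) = 0.08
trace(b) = 0.16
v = b @ y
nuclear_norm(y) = 1.30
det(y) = -0.00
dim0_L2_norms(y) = [0.25, 0.31, 0.37, 0.18, 0.48, 0.21]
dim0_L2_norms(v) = [0.05, 0.09, 0.08, 0.04, 0.11, 0.04]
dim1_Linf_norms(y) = [0.18, 0.24, 0.29, 0.12, 0.39, 0.12]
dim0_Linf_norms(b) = [0.12, 0.15, 0.15, 0.13, 0.18, 0.09]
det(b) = -0.00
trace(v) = 0.06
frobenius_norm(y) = 0.77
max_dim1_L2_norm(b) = 0.28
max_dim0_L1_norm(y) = 0.96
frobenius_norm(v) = 0.18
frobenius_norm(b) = 0.50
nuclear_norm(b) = 1.06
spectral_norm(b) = 0.33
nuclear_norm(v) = 0.31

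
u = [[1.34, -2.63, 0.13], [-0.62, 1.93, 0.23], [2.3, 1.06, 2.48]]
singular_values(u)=[3.59, 3.54, 0.0]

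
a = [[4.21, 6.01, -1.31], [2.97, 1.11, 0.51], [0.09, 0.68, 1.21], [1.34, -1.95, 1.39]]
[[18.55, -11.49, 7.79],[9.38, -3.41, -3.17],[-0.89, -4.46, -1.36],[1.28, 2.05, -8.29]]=a @ [[3.16, 0.19, -1.4], [0.59, -2.54, 1.83], [-1.30, -2.27, -2.05]]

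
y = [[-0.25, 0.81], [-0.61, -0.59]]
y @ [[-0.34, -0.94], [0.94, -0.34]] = [[0.85, -0.04], [-0.35, 0.77]]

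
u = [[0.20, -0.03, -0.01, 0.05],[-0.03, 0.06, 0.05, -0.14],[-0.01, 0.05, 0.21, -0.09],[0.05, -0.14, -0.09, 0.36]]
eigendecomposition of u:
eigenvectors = [[0.21, -0.05, 0.42, 0.88], [-0.35, -0.94, 0.07, -0.01], [-0.37, 0.08, -0.8, 0.47], [0.84, -0.34, -0.42, -0.02]]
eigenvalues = [0.47, 0.0, 0.16, 0.19]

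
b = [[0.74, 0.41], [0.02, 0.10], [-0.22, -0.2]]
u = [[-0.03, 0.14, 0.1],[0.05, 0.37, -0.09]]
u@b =[[-0.04, -0.02],  [0.06, 0.08]]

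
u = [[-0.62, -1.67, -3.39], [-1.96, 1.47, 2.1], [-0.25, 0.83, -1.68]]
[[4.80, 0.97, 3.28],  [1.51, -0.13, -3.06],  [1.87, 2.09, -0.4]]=u @[[-1.96, -0.02, 0.21], [-0.24, 0.97, -1.23], [-0.94, -0.76, -0.40]]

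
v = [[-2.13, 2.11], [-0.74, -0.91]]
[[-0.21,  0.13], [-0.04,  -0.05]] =v @ [[0.08, 0.0], [-0.02, 0.06]]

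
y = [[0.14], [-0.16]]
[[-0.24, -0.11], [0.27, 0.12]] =y@ [[-1.7, -0.78]]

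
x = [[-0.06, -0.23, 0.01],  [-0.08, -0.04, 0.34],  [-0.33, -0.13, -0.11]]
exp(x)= [[0.95, -0.22, -0.03], [-0.13, 0.95, 0.31], [-0.30, -0.08, 0.88]]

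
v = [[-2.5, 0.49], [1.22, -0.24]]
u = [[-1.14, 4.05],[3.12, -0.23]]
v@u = [[4.38, -10.24], [-2.14, 5.00]]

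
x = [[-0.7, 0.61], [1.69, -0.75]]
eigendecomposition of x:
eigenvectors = [[0.52, -0.51], [0.85, 0.86]]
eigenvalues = [0.29, -1.74]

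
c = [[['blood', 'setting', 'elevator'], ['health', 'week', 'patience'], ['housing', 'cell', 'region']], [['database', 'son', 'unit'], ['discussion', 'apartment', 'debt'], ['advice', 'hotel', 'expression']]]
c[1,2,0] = 'advice'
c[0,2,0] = 'housing'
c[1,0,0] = 'database'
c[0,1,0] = 'health'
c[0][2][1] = 'cell'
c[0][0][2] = 'elevator'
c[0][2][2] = 'region'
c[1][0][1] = 'son'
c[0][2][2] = 'region'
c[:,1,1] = ['week', 'apartment']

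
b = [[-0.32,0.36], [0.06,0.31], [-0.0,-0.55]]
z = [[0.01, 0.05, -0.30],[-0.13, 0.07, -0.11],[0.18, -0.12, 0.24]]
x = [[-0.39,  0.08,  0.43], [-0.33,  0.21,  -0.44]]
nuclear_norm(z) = 0.62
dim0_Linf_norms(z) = [0.18, 0.12, 0.3]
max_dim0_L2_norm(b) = 0.73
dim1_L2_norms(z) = [0.3, 0.18, 0.32]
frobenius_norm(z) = 0.48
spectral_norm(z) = 0.45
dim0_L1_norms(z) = [0.32, 0.24, 0.65]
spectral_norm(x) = 0.62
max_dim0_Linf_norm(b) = 0.55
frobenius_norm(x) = 0.83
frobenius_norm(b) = 0.80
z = b @ x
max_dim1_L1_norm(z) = 0.54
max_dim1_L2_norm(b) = 0.55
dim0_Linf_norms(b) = [0.32, 0.55]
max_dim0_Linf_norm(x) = 0.44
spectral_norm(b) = 0.74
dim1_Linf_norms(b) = [0.36, 0.31, 0.55]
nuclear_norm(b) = 1.03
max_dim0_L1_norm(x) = 0.87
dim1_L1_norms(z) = [0.36, 0.31, 0.54]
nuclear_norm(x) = 1.17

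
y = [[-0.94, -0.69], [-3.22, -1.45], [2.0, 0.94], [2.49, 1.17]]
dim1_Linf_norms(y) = [0.94, 3.22, 2.0, 2.49]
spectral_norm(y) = 5.12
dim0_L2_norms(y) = [4.63, 2.2]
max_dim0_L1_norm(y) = 8.65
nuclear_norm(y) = 5.35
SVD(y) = [[-0.22, 0.96], [-0.69, -0.28], [0.43, 0.02], [0.54, 0.03]] @ diag([5.12148029989336, 0.23160211096667271]) @ [[0.9, 0.43], [0.43, -0.9]]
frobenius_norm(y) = 5.13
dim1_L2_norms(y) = [1.17, 3.53, 2.21, 2.75]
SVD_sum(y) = [[-1.03, -0.49], [-3.19, -1.51], [2.00, 0.94], [2.49, 1.18]] + [[0.09, -0.20], [-0.03, 0.06], [0.00, -0.00], [0.00, -0.01]]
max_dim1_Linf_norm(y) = 3.22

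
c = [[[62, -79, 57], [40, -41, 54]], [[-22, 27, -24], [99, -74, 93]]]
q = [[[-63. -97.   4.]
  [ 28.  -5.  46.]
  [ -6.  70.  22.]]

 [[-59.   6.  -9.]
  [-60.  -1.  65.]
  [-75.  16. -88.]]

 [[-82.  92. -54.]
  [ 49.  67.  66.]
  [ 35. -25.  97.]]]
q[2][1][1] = 67.0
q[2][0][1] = 92.0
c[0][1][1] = -41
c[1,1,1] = -74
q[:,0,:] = [[-63.0, -97.0, 4.0], [-59.0, 6.0, -9.0], [-82.0, 92.0, -54.0]]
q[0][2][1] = 70.0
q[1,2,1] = 16.0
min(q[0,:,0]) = -63.0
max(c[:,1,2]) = 93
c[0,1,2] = 54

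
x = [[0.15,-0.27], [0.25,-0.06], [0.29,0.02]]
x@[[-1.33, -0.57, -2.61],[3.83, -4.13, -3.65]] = [[-1.23,1.03,0.59], [-0.56,0.11,-0.43], [-0.31,-0.25,-0.83]]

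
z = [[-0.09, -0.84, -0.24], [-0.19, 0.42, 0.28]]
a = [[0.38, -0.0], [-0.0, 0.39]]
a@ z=[[-0.03, -0.32, -0.09], [-0.07, 0.16, 0.11]]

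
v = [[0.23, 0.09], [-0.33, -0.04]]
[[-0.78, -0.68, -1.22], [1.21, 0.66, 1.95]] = v @ [[-3.78, -1.59, -6.19], [0.96, -3.44, 2.21]]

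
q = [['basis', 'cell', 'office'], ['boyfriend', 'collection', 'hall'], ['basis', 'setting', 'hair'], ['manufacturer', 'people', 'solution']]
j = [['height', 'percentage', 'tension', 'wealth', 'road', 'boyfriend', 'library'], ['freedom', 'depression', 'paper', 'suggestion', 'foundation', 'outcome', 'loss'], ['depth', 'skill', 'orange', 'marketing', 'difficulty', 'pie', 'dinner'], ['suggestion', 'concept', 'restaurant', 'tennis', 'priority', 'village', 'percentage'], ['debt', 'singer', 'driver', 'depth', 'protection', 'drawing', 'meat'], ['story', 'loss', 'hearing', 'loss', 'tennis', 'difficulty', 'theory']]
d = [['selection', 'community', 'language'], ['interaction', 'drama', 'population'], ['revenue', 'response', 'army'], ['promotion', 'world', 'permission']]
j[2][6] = 'dinner'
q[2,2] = 'hair'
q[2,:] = ['basis', 'setting', 'hair']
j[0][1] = 'percentage'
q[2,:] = ['basis', 'setting', 'hair']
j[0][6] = 'library'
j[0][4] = 'road'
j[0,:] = ['height', 'percentage', 'tension', 'wealth', 'road', 'boyfriend', 'library']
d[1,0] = 'interaction'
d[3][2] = 'permission'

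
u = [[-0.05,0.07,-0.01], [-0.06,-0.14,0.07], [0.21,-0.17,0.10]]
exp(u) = [[0.95, 0.06, -0.01],[-0.05, 0.86, 0.07],[0.22, -0.16, 1.10]]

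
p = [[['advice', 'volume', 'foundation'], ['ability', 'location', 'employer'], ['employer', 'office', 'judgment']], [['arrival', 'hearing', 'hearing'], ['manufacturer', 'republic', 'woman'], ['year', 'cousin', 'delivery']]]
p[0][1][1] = 'location'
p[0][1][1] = 'location'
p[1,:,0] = ['arrival', 'manufacturer', 'year']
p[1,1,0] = 'manufacturer'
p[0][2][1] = 'office'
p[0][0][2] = 'foundation'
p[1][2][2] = 'delivery'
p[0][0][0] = 'advice'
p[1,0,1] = 'hearing'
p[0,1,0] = 'ability'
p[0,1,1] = 'location'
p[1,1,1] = 'republic'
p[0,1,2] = 'employer'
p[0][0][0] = 'advice'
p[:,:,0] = [['advice', 'ability', 'employer'], ['arrival', 'manufacturer', 'year']]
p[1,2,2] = 'delivery'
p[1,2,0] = 'year'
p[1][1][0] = 'manufacturer'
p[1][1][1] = 'republic'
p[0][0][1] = 'volume'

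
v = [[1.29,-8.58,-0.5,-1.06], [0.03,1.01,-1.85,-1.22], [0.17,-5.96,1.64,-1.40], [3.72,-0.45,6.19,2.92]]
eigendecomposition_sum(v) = [[(0.01+0.95j), (-2.91-0.04j), (-0.68+0.38j), (-0.86-0.46j)], [(0.28+0.31j), -0.98+0.85j, (-0.11+0.33j), -0.42+0.10j], [(0.35+0.56j), (-1.73+1.03j), -0.27+0.47j, (-0.67+0.04j)], [(0.73-1.27j), (3.84+2.3j), 1.21+0.02j, 0.79+1.27j]] + [[0.01-0.95j, -2.91+0.04j, -0.68-0.38j, -0.86+0.46j], [0.28-0.31j, -0.98-0.85j, (-0.11-0.33j), -0.42-0.10j], [0.35-0.56j, (-1.73-1.03j), -0.27-0.47j, -0.67-0.04j], [0.73+1.27j, (3.84-2.3j), (1.21-0.02j), 0.79-1.27j]] + [[(0.88+0j), 1.13+0.00j, (-1.51+0j), (0.27+0j)], [(-0.21-0j), -0.27-0.00j, (0.36-0j), (-0.07-0j)], [-0.69-0.00j, -0.89-0.00j, 1.19-0.00j, -0.22-0.00j], [(1.28+0j), (1.65+0j), (-2.19+0j), 0.40+0.00j]] + [[(0.4-0j), (-3.89-0j), 2.38+0.00j, 0.38-0.00j], [(-0.33+0j), (3.24+0j), (-1.98-0j), (-0.31+0j)], [0.16-0.00j, -1.60-0.00j, (0.98+0j), (0.16-0j)], [0.99-0.00j, (-9.78-0j), (5.97+0j), (0.95-0j)]]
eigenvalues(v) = [(-0.45+3.54j), (-0.45-3.54j), (2.2+0j), (5.57+0j)]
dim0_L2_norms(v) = [3.94, 10.51, 6.68, 3.62]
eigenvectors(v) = [[-0.43+0.25j, -0.43-0.25j, -0.51+0.00j, (0.35+0j)], [-0.07+0.21j, -0.07-0.21j, 0.12+0.00j, -0.29+0.00j], [-0.16+0.30j, (-0.16-0.3j), (0.41+0j), 0.14+0.00j], [(0.77+0j), 0.77-0.00j, -0.75+0.00j, 0.88+0.00j]]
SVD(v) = [[-0.79, 0.21, -0.54, -0.19], [0.11, 0.23, -0.39, 0.89], [-0.58, 0.02, 0.72, 0.38], [-0.16, -0.95, -0.20, 0.18]] @ diag([10.762611721998445, 7.986493428025172, 1.7118389434837902, 1.058876327615597]) @ [[-0.16, 0.97, -0.16, 0.10],[-0.41, -0.16, -0.80, -0.41],[-0.77, -0.0, 0.56, -0.32],[0.47, 0.19, 0.16, -0.85]]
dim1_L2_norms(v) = [8.76, 2.44, 6.34, 7.8]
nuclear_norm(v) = 21.52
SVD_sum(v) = [[1.37, -8.27, 1.40, -0.82], [-0.19, 1.12, -0.19, 0.11], [1.0, -6.01, 1.02, -0.6], [0.28, -1.71, 0.29, -0.17]] + [[-0.69,-0.27,-1.35,-0.70], [-0.74,-0.29,-1.44,-0.75], [-0.07,-0.03,-0.13,-0.07], [3.09,1.22,6.06,3.14]] + [[0.71, 0.0, -0.51, 0.29], [0.51, 0.00, -0.37, 0.21], [-0.95, -0.0, 0.69, -0.39], [0.26, 0.0, -0.19, 0.11]] + [[-0.1,-0.04,-0.03,0.17], [0.44,0.18,0.15,-0.80], [0.19,0.08,0.07,-0.34], [0.09,0.04,0.03,-0.16]]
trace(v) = 6.86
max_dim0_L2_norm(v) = 10.51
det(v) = 155.81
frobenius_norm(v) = 13.55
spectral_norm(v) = 10.76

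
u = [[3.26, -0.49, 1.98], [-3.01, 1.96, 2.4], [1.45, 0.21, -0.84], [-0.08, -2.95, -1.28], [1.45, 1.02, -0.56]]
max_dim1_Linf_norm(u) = 3.26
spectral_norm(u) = 5.31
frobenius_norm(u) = 7.08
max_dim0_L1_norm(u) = 9.25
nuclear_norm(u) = 11.76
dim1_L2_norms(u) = [3.85, 4.32, 1.69, 3.22, 1.86]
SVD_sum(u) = [[1.8, -1.04, -0.75],[-3.41, 1.97, 1.42],[1.11, -0.64, -0.46],[1.43, -0.83, -0.60],[0.72, -0.42, -0.3]] + [[1.61,1.53,1.74],  [0.47,0.45,0.51],  [0.24,0.23,0.26],  [-1.39,-1.32,-1.5],  [0.59,0.56,0.64]] + [[-0.15, -0.97, 0.99], [-0.07, -0.46, 0.47], [0.10, 0.62, -0.64], [-0.12, -0.8, 0.82], [0.13, 0.88, -0.9]]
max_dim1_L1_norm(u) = 7.37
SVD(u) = [[-0.42, 0.71, 0.57], [0.79, 0.21, 0.27], [-0.26, 0.11, -0.36], [-0.33, -0.61, 0.47], [-0.17, 0.26, -0.51]] @ diag([5.309985468284259, 3.9733519945530844, 2.474333901071369]) @ [[-0.81,0.47,0.34], [0.57,0.54,0.62], [-0.11,-0.7,0.71]]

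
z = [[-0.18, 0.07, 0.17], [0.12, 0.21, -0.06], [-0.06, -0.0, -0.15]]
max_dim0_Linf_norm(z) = 0.21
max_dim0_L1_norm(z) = 0.38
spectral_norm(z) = 0.29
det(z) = 0.01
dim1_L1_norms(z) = [0.42, 0.39, 0.21]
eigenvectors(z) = [[(0.16+0j), (0.83+0j), 0.83-0.00j],[0.99+0.00j, (-0.24+0.01j), -0.24-0.01j],[(-0.02+0j), 0.12+0.48j, (0.12-0.48j)]]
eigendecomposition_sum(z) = [[(0.01+0j), (0.04+0j), (-0+0j)], [0.07+0.00j, 0.22+0.00j, (-0.01+0j)], [-0.00-0.00j, -0.01+0.00j, 0j]] + [[(-0.1+0.03j), (0.02-0j), 0.09+0.15j], [0.03-0.01j, -0.01+0.00j, (-0.03-0.04j)], [(-0.03-0.05j), 0.01j, (-0.08+0.07j)]] + [[(-0.1-0.03j), 0.02+0.00j, 0.09-0.15j], [(0.03+0.01j), -0.01-0.00j, -0.03+0.04j], [(-0.03+0.05j), -0.01j, (-0.08-0.07j)]]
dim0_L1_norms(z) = [0.36, 0.28, 0.38]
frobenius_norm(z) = 0.39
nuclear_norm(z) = 0.66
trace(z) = -0.12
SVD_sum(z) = [[-0.15, -0.06, 0.15], [0.12, 0.05, -0.12], [0.04, 0.02, -0.04]] + [[0.01,0.11,0.05], [0.01,0.16,0.07], [-0.0,-0.06,-0.03]] + [[-0.04,0.02,-0.03], [-0.01,0.00,-0.01], [-0.10,0.04,-0.08]]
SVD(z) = [[-0.76, 0.55, -0.34], [0.61, 0.78, -0.1], [0.21, -0.29, -0.93]] @ diag([0.28987102232808265, 0.22237965989525282, 0.14464465866164544]) @ [[0.68,0.26,-0.68],[0.06,0.91,0.40],[0.73,-0.31,0.61]]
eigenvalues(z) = [(0.23+0j), (-0.18+0.1j), (-0.18-0.1j)]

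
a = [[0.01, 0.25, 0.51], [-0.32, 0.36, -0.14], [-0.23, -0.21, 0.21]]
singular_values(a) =[0.58, 0.51, 0.34]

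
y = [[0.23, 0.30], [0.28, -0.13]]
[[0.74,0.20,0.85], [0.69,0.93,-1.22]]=y @ [[2.66,2.67,-2.23], [0.44,-1.38,4.55]]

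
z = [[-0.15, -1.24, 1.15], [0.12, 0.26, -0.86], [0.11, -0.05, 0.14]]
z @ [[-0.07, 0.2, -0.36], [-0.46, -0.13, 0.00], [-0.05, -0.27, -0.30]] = [[0.52, -0.18, -0.29],[-0.08, 0.22, 0.21],[0.01, -0.01, -0.08]]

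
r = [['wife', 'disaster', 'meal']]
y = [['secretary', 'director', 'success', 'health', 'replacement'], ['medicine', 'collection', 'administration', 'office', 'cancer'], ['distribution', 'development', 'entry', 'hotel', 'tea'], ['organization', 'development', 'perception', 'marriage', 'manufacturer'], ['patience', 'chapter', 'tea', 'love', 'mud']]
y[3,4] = 'manufacturer'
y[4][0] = 'patience'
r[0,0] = 'wife'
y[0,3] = 'health'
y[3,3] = 'marriage'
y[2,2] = 'entry'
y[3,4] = 'manufacturer'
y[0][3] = 'health'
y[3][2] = 'perception'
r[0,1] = 'disaster'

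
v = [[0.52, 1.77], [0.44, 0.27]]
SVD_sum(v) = [[0.59, 1.75], [0.13, 0.38]] + [[-0.07, 0.02], [0.31, -0.11]]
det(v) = -0.64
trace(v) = 0.79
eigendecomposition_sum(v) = [[0.73, 1.28], [0.32, 0.55]] + [[-0.21, 0.49], [0.12, -0.28]]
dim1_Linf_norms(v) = [1.77, 0.44]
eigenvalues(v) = [1.29, -0.5]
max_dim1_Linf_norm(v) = 1.77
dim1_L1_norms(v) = [2.29, 0.71]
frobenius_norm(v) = 1.92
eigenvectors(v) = [[0.92, -0.87],  [0.4, 0.5]]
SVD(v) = [[-0.98, -0.21], [-0.21, 0.98]] @ diag([1.8855138850632094, 0.33858143663503093]) @ [[-0.32, -0.95], [0.95, -0.32]]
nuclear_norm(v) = 2.22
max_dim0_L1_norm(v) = 2.04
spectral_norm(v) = 1.89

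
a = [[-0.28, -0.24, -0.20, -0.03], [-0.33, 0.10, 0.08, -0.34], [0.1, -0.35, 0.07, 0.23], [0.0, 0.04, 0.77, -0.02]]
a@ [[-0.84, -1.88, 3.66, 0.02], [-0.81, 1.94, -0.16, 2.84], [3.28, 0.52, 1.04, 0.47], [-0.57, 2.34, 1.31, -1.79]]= [[-0.21,-0.11,-1.23,-0.73], [0.65,0.06,-1.59,0.92], [0.3,-0.29,0.80,-1.37], [2.5,0.43,0.77,0.51]]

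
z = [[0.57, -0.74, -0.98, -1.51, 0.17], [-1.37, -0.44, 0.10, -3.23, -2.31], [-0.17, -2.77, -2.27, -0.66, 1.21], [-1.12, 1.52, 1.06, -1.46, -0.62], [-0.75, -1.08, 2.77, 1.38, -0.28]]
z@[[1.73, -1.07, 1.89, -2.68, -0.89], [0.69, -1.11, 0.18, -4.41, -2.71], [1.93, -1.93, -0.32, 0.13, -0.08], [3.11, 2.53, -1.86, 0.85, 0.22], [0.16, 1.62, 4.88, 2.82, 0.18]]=[[-6.08, -1.44, 4.9, 0.8, 1.27], [-12.90, -10.15, -7.97, -3.63, 1.28], [-8.45, 7.93, 7.04, 15.23, 7.91], [-3.48, -7.23, -2.49, -6.55, -3.64], [7.55, -0.31, -6.43, 7.52, 3.63]]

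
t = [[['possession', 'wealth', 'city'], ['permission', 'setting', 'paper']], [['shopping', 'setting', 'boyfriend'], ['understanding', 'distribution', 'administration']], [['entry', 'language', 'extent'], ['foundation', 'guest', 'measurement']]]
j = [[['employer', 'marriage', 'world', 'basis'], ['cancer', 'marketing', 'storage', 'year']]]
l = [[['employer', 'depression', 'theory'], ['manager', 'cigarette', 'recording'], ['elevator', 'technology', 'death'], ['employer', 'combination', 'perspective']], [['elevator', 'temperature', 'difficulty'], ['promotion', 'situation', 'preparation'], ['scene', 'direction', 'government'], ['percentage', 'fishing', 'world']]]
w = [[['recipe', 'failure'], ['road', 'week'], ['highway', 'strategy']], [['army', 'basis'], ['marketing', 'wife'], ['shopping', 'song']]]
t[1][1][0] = 'understanding'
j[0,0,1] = 'marriage'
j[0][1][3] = 'year'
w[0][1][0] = 'road'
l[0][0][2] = 'theory'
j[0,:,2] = ['world', 'storage']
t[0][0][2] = 'city'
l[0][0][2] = 'theory'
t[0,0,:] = ['possession', 'wealth', 'city']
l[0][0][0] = 'employer'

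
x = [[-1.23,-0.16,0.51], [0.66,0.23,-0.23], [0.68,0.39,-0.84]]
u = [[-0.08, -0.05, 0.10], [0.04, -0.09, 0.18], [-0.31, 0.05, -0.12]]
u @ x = [[0.13, 0.04, -0.11], [0.01, 0.04, -0.11], [0.33, 0.01, -0.07]]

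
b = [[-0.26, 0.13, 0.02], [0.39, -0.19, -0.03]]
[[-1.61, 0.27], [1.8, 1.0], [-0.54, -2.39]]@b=[[0.52,  -0.26,  -0.04], [-0.08,  0.04,  0.01], [-0.79,  0.38,  0.06]]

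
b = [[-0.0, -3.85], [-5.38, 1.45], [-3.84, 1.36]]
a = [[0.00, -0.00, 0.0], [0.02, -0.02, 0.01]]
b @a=[[-0.08, 0.08, -0.04],[0.03, -0.03, 0.01],[0.03, -0.03, 0.01]]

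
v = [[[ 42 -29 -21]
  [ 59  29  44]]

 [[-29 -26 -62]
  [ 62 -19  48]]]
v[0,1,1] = 29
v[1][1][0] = 62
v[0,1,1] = 29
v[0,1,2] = 44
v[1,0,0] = -29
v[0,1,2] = 44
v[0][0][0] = 42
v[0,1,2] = 44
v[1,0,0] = -29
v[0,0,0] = 42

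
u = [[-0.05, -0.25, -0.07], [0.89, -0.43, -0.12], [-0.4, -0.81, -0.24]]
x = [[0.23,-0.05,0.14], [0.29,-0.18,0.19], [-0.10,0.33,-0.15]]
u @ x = [[-0.08,0.02,-0.04], [0.09,-0.01,0.06], [-0.3,0.09,-0.17]]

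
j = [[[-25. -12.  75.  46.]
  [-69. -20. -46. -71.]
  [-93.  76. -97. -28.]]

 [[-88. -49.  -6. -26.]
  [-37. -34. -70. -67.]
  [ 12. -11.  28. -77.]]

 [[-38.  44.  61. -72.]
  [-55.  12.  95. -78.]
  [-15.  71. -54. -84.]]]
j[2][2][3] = -84.0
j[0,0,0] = -25.0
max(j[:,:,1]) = 76.0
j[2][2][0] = -15.0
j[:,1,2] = [-46.0, -70.0, 95.0]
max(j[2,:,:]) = 95.0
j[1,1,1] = -34.0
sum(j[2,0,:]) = -5.0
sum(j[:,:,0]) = -408.0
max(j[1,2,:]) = 28.0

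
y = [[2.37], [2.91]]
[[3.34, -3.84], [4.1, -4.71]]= y @ [[1.41, -1.62]]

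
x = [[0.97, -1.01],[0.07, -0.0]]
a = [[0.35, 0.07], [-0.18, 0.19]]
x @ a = [[0.52, -0.12],[0.02, 0.0]]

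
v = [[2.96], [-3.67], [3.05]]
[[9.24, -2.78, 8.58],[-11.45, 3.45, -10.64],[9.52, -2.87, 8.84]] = v @ [[3.12, -0.94, 2.9]]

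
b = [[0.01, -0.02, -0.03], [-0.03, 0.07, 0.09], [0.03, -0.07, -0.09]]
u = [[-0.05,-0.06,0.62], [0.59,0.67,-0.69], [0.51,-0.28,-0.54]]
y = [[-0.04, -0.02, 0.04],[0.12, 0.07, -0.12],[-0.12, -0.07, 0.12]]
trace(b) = -0.01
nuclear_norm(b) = 0.17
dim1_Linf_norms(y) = [0.04, 0.12, 0.12]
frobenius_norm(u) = 1.51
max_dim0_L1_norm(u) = 1.85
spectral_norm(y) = 0.27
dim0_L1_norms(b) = [0.07, 0.16, 0.21]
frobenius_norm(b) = 0.17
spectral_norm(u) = 1.34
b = y @ u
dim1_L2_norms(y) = [0.06, 0.18, 0.18]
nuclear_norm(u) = 2.30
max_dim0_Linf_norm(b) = 0.09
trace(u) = 0.08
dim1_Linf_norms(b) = [0.03, 0.09, 0.09]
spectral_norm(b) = 0.17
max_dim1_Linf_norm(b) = 0.09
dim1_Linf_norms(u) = [0.62, 0.69, 0.54]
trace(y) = 0.15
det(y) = 0.00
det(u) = -0.28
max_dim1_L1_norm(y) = 0.31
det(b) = 0.00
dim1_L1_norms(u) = [0.73, 1.95, 1.33]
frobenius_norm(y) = 0.27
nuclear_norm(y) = 0.27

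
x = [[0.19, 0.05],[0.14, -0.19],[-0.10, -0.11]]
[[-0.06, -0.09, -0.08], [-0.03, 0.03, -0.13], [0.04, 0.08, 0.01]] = x @ [[-0.30, -0.38, -0.5],  [-0.08, -0.42, 0.33]]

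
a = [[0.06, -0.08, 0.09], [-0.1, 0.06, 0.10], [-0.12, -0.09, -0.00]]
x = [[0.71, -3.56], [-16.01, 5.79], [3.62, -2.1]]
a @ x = [[1.65, -0.87], [-0.67, 0.49], [1.36, -0.09]]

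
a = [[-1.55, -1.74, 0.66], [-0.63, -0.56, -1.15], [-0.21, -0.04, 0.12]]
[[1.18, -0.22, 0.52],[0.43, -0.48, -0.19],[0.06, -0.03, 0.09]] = a @ [[-0.20, 0.30, -0.29], [-0.51, -0.04, 0.07], [-0.02, 0.27, 0.29]]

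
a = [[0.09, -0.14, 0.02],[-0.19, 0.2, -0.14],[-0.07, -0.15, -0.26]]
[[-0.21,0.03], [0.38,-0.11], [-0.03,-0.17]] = a@ [[-0.54, 0.43], [1.12, 0.15], [-0.4, 0.44]]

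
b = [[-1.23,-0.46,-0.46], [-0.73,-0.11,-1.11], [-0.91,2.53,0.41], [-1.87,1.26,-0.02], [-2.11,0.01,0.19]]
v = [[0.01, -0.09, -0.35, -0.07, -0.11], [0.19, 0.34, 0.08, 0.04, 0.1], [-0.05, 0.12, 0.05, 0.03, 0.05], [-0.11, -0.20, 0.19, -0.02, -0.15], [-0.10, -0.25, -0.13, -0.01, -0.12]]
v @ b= [[0.73,-0.97,-0.07], [-0.84,0.13,-0.41], [-0.23,0.17,-0.08], [0.46,0.53,0.32], [0.7,-0.27,0.25]]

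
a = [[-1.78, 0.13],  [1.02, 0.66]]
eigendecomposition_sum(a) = [[-1.79, 0.09], [0.73, -0.04]] + [[0.01, 0.04], [0.29, 0.7]]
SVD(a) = [[-0.85, 0.53],[0.53, 0.85]] @ diag([2.0639920144574906, 0.6334326832866373]) @ [[0.99,0.12], [-0.12,0.99]]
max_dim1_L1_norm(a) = 1.91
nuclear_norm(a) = 2.70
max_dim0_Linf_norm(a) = 1.78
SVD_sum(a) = [[-1.74,-0.20], [1.08,0.13]] + [[-0.04,0.33], [-0.06,0.53]]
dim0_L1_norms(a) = [2.8, 0.79]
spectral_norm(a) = 2.06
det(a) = -1.31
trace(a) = -1.12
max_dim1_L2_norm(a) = 1.78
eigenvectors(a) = [[-0.93,-0.05], [0.38,-1.0]]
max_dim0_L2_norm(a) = 2.05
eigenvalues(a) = [-1.83, 0.71]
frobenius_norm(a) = 2.16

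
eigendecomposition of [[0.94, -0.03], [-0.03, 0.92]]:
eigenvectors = [[0.81, 0.58], [-0.58, 0.81]]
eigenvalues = [0.96, 0.9]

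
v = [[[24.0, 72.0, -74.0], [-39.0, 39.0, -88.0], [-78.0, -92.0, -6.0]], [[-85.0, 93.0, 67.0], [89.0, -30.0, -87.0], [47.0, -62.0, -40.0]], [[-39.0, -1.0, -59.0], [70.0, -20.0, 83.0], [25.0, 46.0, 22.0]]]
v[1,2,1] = -62.0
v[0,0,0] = 24.0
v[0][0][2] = -74.0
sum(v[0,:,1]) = 19.0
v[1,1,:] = [89.0, -30.0, -87.0]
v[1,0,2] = 67.0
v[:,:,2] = [[-74.0, -88.0, -6.0], [67.0, -87.0, -40.0], [-59.0, 83.0, 22.0]]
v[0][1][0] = -39.0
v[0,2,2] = -6.0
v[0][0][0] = 24.0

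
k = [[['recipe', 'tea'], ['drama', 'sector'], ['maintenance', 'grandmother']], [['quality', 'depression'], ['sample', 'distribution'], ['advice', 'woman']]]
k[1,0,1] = 'depression'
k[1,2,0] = 'advice'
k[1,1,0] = 'sample'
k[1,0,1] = 'depression'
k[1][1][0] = 'sample'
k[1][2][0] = 'advice'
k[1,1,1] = 'distribution'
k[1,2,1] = 'woman'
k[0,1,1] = 'sector'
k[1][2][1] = 'woman'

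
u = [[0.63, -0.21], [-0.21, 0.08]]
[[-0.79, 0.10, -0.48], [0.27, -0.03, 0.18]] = u @ [[-1.14, 0.2, -0.21], [0.36, 0.11, 1.66]]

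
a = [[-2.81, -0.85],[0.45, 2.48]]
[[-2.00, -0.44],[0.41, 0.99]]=a@ [[0.7, 0.04], [0.04, 0.39]]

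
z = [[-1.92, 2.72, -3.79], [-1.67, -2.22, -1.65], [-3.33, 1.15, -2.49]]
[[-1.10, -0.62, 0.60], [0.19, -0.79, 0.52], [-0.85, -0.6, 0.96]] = z@[[0.13, 0.05, -0.27], [-0.23, 0.14, -0.01], [0.06, 0.24, -0.03]]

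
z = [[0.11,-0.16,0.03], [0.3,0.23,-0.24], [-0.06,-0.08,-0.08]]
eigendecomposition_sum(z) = [[0.05+0.14j, (-0.08+0.07j), 0.03-0.06j],[(0.15-0.14j), 0.12+0.06j, -0.09-0.00j],[-0.03+0.03j, (-0.03-0.01j), (0.02-0j)]] + [[(0.05-0.14j), -0.08-0.07j, 0.03+0.06j],[0.15+0.14j, (0.12-0.06j), (-0.09+0j)],[-0.03-0.03j, -0.03+0.01j, 0.02+0.00j]] + [[0.00+0.00j, (-0.01-0j), -0.02-0.00j], [0.00+0.00j, -0.01-0.00j, -0.06-0.00j], [0.00+0.00j, (-0.03-0j), -0.12-0.00j]]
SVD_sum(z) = [[-0.02,-0.02,0.02], [0.29,0.25,-0.23], [-0.03,-0.02,0.02]] + [[0.12, -0.15, 0.00], [0.01, -0.01, 0.0], [0.01, -0.02, 0.0]] + [[0.01, 0.0, 0.01],[-0.00, -0.0, -0.01],[-0.05, -0.04, -0.10]]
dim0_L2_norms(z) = [0.33, 0.29, 0.25]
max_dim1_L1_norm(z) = 0.77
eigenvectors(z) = [[(-0.23+0.55j), (-0.23-0.55j), 0.18+0.00j], [(0.79+0j), (0.79-0j), (0.44+0j)], [-0.17+0.01j, -0.17-0.01j, (0.88+0j)]]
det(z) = -0.01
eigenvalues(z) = [(0.2+0.2j), (0.2-0.2j), (-0.13+0j)]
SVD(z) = [[0.07, 0.99, -0.12], [-0.99, 0.08, 0.08], [0.09, 0.11, 0.99]] @ diag([0.45041221731730907, 0.1953181440281265, 0.1203314468653691]) @ [[-0.66, -0.55, 0.52],[0.65, -0.76, 0.01],[-0.39, -0.34, -0.86]]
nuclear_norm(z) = 0.77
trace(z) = 0.26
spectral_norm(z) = 0.45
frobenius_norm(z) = 0.51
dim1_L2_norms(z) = [0.2, 0.45, 0.13]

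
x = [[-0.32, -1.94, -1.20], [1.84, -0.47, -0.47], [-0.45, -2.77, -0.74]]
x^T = [[-0.32, 1.84, -0.45],[-1.94, -0.47, -2.77],[-1.20, -0.47, -0.74]]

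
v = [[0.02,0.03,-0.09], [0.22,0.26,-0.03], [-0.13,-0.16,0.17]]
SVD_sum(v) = [[0.04, 0.05, -0.02], [0.2, 0.24, -0.11], [-0.15, -0.18, 0.08]] + [[-0.02,-0.02,-0.07], [0.02,0.02,0.08], [0.02,0.02,0.09]] + [[-0.00, 0.0, 0.00], [-0.00, 0.00, 0.00], [-0.00, 0.0, 0.0]]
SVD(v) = [[-0.15, 0.51, 0.85], [-0.79, -0.58, 0.2], [0.60, -0.64, 0.49]] @ diag([0.4203681199762455, 0.144873775885136, 0.0014942451004782448]) @ [[-0.6, -0.73, 0.33], [-0.24, -0.23, -0.94], [-0.76, 0.65, 0.03]]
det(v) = -0.00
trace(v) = 0.45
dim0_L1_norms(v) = [0.37, 0.45, 0.29]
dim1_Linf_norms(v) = [0.09, 0.26, 0.17]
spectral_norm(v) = 0.42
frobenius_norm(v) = 0.44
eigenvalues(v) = [0.37, -0.0, 0.08]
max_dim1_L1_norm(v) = 0.51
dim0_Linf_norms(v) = [0.22, 0.26, 0.17]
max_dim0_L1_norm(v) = 0.45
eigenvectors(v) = [[0.24, 0.77, -0.47], [0.67, -0.64, 0.68], [-0.70, -0.02, 0.56]]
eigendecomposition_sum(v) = [[0.06, 0.07, -0.04], [0.17, 0.20, -0.11], [-0.17, -0.21, 0.11]] + [[-0.0, -0.00, -0.00], [0.0, 0.0, 0.0], [0.0, 0.0, 0.00]] + [[-0.03, -0.04, -0.05], [0.05, 0.06, 0.07], [0.04, 0.05, 0.06]]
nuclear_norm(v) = 0.57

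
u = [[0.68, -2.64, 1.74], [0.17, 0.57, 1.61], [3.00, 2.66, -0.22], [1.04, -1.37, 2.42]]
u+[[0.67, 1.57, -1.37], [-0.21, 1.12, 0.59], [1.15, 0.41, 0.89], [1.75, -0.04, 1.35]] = [[1.35,-1.07,0.37],[-0.04,1.69,2.2],[4.15,3.07,0.67],[2.79,-1.41,3.77]]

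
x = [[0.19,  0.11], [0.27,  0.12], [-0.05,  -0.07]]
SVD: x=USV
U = [[-0.58, 0.23], [-0.79, -0.40], [0.20, -0.89]]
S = [0.38, 0.04]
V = [[-0.89, -0.46],[-0.46, 0.89]]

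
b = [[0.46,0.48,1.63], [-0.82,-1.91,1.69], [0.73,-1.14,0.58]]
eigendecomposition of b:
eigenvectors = [[-0.84+0.00j, 0.11+0.45j, 0.11-0.45j], [-0.07+0.00j, -0.76+0.00j, -0.76-0.00j], [-0.54+0.00j, (-0.26-0.37j), (-0.26+0.37j)]]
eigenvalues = [(1.56+0j), (-1.21+1.31j), (-1.21-1.31j)]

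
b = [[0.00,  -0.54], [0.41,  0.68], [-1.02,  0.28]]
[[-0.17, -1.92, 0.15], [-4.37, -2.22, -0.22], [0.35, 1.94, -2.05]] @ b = [[-0.94, -1.17], [-0.69, 0.79], [2.89, 0.56]]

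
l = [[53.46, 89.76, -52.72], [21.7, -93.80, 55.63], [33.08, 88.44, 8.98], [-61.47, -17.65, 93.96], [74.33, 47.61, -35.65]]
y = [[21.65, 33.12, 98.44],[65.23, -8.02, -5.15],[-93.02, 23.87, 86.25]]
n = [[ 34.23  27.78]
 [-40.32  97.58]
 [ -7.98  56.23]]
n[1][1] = 97.58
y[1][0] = 65.23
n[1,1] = 97.58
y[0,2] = 98.44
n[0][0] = 34.23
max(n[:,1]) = 97.58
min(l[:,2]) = -52.72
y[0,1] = 33.12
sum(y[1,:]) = 52.06000000000001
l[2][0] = 33.08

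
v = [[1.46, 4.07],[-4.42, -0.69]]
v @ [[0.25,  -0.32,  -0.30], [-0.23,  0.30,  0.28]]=[[-0.57, 0.75, 0.70], [-0.95, 1.21, 1.13]]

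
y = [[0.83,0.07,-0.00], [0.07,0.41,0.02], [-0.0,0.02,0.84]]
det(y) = 0.28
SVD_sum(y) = [[0.44, 0.09, 0.41], [0.09, 0.02, 0.08], [0.41, 0.08, 0.39]] + [[0.38, 0.04, -0.42], [0.04, 0.0, -0.05], [-0.42, -0.05, 0.45]] + [[0.01, -0.06, 0.00],[-0.06, 0.39, -0.02],[0.00, -0.02, 0.0]]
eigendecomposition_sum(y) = [[0.01,-0.06,0.00], [-0.06,0.39,-0.02], [0.00,-0.02,0.0]] + [[0.44, 0.09, 0.41], [0.09, 0.02, 0.08], [0.41, 0.08, 0.39]] + [[0.38, 0.04, -0.42], [0.04, 0.0, -0.05], [-0.42, -0.05, 0.45]]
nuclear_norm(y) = 2.08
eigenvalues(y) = [0.4, 0.84, 0.84]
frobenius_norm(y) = 1.25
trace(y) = 2.08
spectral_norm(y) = 0.84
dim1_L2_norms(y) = [0.83, 0.42, 0.84]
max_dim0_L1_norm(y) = 0.9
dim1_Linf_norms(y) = [0.83, 0.41, 0.84]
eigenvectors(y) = [[0.16, 0.72, -0.68],  [-0.99, 0.15, -0.08],  [0.04, 0.68, 0.73]]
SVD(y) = [[-0.72, -0.68, -0.16], [-0.15, -0.08, 0.99], [-0.68, 0.73, -0.04]] @ diag([0.8443297562434481, 0.8379110031887814, 0.39775924056777057]) @ [[-0.72, -0.15, -0.68], [-0.68, -0.08, 0.73], [-0.16, 0.99, -0.04]]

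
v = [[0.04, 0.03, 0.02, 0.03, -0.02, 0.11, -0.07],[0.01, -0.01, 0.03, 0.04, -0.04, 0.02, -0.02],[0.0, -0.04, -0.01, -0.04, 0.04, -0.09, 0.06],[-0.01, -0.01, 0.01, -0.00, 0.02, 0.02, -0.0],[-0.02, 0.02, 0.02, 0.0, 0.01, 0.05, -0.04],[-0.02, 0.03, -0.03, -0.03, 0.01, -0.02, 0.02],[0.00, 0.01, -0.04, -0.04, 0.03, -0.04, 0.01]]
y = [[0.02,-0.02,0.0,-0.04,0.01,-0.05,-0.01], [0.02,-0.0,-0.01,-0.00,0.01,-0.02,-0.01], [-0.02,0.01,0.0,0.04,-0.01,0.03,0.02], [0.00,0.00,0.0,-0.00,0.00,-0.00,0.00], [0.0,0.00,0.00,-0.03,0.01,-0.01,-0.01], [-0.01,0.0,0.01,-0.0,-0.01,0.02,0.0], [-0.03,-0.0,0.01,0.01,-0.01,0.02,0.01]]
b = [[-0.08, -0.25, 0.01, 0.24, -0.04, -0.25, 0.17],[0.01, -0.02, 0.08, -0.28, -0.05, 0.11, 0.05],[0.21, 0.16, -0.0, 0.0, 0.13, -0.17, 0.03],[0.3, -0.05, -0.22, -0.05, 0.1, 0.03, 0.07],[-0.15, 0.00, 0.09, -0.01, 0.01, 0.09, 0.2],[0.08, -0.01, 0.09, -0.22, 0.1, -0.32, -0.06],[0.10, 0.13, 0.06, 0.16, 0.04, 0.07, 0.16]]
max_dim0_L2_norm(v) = 0.16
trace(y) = 0.06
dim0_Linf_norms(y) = [0.03, 0.02, 0.01, 0.04, 0.01, 0.05, 0.02]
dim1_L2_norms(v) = [0.15, 0.07, 0.13, 0.03, 0.07, 0.06, 0.08]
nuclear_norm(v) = 0.43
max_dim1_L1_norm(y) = 0.15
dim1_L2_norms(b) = [0.47, 0.32, 0.34, 0.4, 0.28, 0.42, 0.3]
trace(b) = -0.30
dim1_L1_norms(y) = [0.15, 0.07, 0.13, 0.0, 0.06, 0.05, 0.09]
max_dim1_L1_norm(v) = 0.32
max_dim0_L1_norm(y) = 0.15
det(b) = 0.00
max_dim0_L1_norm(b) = 1.04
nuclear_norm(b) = 2.22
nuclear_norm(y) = 0.18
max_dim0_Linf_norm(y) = 0.05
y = v @ b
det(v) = -0.00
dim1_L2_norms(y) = [0.07, 0.03, 0.06, 0.0, 0.03, 0.03, 0.04]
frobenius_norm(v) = 0.24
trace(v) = 0.02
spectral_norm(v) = 0.22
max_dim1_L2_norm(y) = 0.07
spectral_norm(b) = 0.54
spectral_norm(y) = 0.11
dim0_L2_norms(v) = [0.05, 0.06, 0.07, 0.08, 0.07, 0.16, 0.1]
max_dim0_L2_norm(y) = 0.07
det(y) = 0.00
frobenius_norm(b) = 0.97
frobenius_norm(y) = 0.12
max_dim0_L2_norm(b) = 0.47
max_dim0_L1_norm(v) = 0.35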